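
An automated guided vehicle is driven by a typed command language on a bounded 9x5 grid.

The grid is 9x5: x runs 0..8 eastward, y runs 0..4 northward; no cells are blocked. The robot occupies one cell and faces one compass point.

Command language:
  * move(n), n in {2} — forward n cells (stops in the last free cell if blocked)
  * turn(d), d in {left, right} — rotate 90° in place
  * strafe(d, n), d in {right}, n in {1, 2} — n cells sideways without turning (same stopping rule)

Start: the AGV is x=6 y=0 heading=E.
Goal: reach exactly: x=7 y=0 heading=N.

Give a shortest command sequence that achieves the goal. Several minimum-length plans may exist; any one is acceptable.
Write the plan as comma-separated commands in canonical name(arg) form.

begin: x=6 y=0 heading=E
t=1 turn(left) ⇒ x=6 y=0 heading=N
t=2 strafe(right, 1) ⇒ x=7 y=0 heading=N
minimal: 2 command(s), checked below 2.

turn(left), strafe(right, 1)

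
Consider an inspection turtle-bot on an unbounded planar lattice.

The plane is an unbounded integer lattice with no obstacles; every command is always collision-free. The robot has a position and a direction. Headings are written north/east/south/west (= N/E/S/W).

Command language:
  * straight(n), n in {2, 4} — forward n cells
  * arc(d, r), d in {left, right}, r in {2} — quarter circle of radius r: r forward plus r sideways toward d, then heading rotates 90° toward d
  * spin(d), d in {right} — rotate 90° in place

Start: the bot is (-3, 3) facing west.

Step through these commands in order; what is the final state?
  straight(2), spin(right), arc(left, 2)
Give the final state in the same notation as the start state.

begin: (-3, 3) facing west
step 1 (straight(2)): (-5, 3) facing west
step 2 (spin(right)): (-5, 3) facing north
step 3 (arc(left, 2)): (-7, 5) facing west

(-7, 5) facing west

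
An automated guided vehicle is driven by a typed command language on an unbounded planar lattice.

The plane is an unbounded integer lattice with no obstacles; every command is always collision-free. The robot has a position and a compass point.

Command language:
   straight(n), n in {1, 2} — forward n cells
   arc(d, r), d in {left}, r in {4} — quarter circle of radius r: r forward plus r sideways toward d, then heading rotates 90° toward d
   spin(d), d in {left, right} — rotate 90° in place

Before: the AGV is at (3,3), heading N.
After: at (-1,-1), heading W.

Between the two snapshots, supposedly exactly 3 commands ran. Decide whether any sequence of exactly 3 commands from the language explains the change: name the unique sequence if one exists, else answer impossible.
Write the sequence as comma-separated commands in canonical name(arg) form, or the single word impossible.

key: order matters: swapping spin(left) and spin(right) lands elsewhere
initial: at (3,3), heading N
1. spin(left) → at (3,3), heading W
2. arc(left, 4) → at (-1,-1), heading S
3. spin(right) → at (-1,-1), heading W
all 125 alternatives checked — unique.

spin(left), arc(left, 4), spin(right)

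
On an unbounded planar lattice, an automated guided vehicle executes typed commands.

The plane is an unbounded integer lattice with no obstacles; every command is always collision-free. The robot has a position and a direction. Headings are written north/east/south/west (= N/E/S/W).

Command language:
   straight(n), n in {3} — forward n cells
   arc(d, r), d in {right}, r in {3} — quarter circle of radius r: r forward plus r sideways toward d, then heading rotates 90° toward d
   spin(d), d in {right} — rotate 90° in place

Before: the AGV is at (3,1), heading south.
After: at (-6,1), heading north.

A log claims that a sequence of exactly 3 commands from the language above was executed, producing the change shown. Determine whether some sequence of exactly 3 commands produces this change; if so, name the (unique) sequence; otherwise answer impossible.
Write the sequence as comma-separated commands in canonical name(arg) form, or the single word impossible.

arc(right, 3), straight(3), arc(right, 3)

key: cell and facing (now N) both changed — the 3 commands mix motion and turning
begin: at (3,1), heading south
step 1 (arc(right, 3)): at (0,-2), heading west
step 2 (straight(3)): at (-3,-2), heading west
step 3 (arc(right, 3)): at (-6,1), heading north
all 27 alternatives checked — unique.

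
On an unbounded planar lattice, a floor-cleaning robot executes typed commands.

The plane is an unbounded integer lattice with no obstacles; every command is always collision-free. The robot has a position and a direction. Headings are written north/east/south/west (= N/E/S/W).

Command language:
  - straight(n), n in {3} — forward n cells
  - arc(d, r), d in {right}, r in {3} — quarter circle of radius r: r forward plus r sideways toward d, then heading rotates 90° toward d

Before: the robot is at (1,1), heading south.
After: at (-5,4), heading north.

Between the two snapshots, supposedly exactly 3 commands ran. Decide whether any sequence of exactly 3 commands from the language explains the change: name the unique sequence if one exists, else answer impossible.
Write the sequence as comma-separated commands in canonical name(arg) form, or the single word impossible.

key: order matters: swapping arc(right, 3) and straight(3) lands elsewhere
initial: at (1,1), heading south
t=1 arc(right, 3) ⇒ at (-2,-2), heading west
t=2 arc(right, 3) ⇒ at (-5,1), heading north
t=3 straight(3) ⇒ at (-5,4), heading north
all 8 alternatives checked — unique.

arc(right, 3), arc(right, 3), straight(3)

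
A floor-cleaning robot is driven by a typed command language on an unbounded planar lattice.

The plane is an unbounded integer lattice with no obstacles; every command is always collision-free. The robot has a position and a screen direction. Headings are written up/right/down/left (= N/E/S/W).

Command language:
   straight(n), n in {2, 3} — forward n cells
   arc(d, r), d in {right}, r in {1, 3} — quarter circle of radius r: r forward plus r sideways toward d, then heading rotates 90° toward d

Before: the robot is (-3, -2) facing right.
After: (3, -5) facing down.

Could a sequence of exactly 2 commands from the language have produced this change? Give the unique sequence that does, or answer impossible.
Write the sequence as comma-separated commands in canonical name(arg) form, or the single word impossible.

straight(3), arc(right, 3)

key: position moved to (3,-5) AND the heading swung to S — translation plus rotation needed
initial: (-3, -2) facing right
t=1 straight(3) ⇒ (0, -2) facing right
t=2 arc(right, 3) ⇒ (3, -5) facing down
no rival 2-sequence matches.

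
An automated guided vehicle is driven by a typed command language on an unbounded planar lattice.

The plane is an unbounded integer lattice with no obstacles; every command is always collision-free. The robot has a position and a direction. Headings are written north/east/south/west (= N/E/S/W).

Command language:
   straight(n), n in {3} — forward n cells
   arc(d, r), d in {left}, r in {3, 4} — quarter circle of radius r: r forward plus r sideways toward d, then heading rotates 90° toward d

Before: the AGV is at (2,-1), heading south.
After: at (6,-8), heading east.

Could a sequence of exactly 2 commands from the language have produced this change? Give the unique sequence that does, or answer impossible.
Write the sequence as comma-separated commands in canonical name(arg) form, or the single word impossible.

straight(3), arc(left, 4)

key: position moved to (6,-8) AND the heading swung to E — translation plus rotation needed
start: at (2,-1), heading south
[1] after straight(3): at (2,-4), heading south
[2] after arc(left, 4): at (6,-8), heading east
all 9 alternatives checked — unique.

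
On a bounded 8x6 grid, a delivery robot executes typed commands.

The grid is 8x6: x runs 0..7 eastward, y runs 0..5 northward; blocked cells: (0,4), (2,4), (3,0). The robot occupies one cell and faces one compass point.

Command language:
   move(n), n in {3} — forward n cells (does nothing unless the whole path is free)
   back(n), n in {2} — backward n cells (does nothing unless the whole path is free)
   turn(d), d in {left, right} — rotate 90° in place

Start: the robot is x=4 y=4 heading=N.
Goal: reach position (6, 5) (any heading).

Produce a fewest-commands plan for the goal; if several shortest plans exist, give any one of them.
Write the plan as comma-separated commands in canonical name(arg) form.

back(2), move(3), turn(left), back(2)

begin: x=4 y=4 heading=N
t=1 back(2) ⇒ x=4 y=2 heading=N
t=2 move(3) ⇒ x=4 y=5 heading=N
t=3 turn(left) ⇒ x=4 y=5 heading=W
t=4 back(2) ⇒ x=6 y=5 heading=W
shorter routes all fall short; 4 is best.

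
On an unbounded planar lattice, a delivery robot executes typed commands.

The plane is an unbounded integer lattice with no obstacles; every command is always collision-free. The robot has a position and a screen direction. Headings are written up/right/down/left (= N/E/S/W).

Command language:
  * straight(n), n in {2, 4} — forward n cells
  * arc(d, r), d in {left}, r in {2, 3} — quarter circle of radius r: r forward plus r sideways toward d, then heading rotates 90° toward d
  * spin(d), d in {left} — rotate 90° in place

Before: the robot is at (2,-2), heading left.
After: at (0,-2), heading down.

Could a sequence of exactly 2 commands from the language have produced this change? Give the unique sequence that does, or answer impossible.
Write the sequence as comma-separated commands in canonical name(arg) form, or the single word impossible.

straight(2), spin(left)

key: cell and facing (now S) both changed — the 2 commands mix motion and turning
start: at (2,-2), heading left
1. straight(2) → at (0,-2), heading left
2. spin(left) → at (0,-2), heading down
no other 2-command option fits: unique.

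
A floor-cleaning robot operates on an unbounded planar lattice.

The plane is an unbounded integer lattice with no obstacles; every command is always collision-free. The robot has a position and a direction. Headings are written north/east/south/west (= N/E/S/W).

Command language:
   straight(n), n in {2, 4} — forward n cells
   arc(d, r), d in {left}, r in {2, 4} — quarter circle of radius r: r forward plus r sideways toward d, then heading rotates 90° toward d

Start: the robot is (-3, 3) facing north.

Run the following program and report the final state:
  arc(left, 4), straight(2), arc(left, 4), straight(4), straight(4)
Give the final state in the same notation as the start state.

(-13, -5) facing south

from: (-3, 3) facing north
1. arc(left, 4) → (-7, 7) facing west
2. straight(2) → (-9, 7) facing west
3. arc(left, 4) → (-13, 3) facing south
4. straight(4) → (-13, -1) facing south
5. straight(4) → (-13, -5) facing south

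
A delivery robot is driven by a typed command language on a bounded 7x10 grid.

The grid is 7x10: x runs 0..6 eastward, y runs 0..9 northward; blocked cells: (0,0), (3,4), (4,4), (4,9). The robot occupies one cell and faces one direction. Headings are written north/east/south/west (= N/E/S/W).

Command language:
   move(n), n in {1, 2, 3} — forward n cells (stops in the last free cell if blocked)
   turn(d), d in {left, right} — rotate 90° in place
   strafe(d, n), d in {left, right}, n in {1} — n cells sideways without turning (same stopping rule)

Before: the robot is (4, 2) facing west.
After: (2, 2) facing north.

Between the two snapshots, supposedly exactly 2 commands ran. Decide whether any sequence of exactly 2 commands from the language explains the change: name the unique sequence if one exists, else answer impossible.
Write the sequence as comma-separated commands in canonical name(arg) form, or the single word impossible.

key: position moved to (2,2) AND the heading swung to N — translation plus rotation needed
from: (4, 2) facing west
[1] after move(2): (2, 2) facing west
[2] after turn(right): (2, 2) facing north
all 49 alternatives checked — unique.

move(2), turn(right)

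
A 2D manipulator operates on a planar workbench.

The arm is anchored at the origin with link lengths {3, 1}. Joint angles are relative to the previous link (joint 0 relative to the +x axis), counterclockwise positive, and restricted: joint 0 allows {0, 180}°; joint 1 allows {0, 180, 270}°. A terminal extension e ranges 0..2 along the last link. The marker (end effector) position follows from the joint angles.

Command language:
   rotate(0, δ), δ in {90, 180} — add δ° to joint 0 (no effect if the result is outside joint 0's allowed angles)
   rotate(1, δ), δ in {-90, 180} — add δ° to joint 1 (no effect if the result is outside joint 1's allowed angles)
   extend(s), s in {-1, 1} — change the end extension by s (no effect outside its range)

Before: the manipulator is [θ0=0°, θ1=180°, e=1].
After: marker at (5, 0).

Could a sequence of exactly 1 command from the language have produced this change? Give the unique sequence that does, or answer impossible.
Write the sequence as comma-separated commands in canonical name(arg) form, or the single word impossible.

rotate(1, 180)

t0: [θ0=0°, θ1=180°, e=1]
t=1 rotate(1, 180) ⇒ [θ0=0°, θ1=0°, e=1]
no rival 1-sequence matches.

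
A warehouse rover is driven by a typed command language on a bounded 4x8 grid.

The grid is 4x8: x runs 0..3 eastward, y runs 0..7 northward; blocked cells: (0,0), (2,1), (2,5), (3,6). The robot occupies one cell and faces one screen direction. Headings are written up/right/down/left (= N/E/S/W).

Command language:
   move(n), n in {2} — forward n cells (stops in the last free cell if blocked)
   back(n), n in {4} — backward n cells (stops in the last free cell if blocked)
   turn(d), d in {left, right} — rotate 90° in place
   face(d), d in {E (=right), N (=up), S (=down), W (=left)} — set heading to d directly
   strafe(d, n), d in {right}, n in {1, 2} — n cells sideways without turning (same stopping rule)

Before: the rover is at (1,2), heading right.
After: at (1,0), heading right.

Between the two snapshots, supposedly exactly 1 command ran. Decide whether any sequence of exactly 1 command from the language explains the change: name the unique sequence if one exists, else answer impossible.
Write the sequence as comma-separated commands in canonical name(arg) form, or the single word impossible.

strafe(right, 2)

key: heading stays E — the single command does not turn
start: at (1,2), heading right
1. strafe(right, 2) → at (1,0), heading right
all 10 alternatives checked — unique.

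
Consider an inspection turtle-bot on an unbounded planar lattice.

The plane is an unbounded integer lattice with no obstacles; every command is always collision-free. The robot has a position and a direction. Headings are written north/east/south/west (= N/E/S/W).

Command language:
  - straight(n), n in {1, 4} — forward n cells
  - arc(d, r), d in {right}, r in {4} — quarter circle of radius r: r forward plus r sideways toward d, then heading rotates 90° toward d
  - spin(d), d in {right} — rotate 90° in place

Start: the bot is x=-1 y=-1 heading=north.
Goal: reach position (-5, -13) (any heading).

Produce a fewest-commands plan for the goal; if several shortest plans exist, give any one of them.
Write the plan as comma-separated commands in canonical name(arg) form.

initial: x=-1 y=-1 heading=north
[1] after spin(right): x=-1 y=-1 heading=east
[2] after arc(right, 4): x=3 y=-5 heading=south
[3] after straight(4): x=3 y=-9 heading=south
[4] after arc(right, 4): x=-1 y=-13 heading=west
[5] after straight(4): x=-5 y=-13 heading=west
shorter routes all fall short; 5 is best.

spin(right), arc(right, 4), straight(4), arc(right, 4), straight(4)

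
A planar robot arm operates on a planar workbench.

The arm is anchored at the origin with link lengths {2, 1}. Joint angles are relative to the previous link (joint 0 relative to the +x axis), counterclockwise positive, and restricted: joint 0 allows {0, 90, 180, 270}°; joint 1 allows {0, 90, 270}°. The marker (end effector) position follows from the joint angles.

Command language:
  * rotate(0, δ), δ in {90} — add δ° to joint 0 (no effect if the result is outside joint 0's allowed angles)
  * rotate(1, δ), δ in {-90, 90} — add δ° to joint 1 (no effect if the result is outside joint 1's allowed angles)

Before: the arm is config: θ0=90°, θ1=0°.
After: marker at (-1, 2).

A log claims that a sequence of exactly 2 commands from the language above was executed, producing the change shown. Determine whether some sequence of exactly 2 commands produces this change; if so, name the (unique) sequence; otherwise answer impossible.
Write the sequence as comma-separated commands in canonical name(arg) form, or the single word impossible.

rotate(1, 90), rotate(1, 90)

begin: config: θ0=90°, θ1=0°
step 1 (rotate(1, 90)): config: θ0=90°, θ1=90°
step 2 (rotate(1, 90)): config: θ0=90°, θ1=90°
uniquely the one of 9 2-step routes that fits.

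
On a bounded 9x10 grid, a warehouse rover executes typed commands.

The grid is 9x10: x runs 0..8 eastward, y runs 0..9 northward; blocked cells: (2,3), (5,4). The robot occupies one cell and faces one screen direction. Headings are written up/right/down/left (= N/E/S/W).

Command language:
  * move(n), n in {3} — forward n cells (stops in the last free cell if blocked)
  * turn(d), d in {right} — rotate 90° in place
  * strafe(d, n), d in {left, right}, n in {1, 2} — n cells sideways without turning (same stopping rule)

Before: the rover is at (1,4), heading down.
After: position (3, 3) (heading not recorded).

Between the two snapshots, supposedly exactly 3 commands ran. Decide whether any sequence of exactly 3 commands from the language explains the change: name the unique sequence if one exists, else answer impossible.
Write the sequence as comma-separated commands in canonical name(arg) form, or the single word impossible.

key: running strafe(left, 1) before strafe(left, 2) would end elsewhere — order is forced
start: at (1,4), heading down
1. strafe(left, 2) → at (3,4), heading down
2. turn(right) → at (3,4), heading left
3. strafe(left, 1) → at (3,3), heading left
all 216 alternatives checked — unique.

strafe(left, 2), turn(right), strafe(left, 1)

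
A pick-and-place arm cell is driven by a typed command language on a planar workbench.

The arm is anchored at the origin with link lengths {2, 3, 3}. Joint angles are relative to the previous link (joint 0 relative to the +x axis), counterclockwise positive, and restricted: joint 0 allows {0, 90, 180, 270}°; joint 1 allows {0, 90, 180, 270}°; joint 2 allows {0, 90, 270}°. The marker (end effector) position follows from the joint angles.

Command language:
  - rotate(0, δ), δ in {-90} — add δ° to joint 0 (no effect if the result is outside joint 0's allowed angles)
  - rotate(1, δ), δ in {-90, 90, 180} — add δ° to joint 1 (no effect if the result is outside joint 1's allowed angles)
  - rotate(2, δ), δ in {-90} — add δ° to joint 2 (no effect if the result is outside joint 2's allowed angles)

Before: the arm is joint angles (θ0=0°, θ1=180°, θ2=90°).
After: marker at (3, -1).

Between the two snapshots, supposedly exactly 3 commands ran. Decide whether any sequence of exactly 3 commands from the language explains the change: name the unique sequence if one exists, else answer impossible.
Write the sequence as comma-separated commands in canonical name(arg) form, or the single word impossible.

rotate(0, -90), rotate(0, -90), rotate(0, -90)

start: joint angles (θ0=0°, θ1=180°, θ2=90°)
1. rotate(0, -90) → joint angles (θ0=270°, θ1=180°, θ2=90°)
2. rotate(0, -90) → joint angles (θ0=180°, θ1=180°, θ2=90°)
3. rotate(0, -90) → joint angles (θ0=90°, θ1=180°, θ2=90°)
all 125 alternatives checked — unique.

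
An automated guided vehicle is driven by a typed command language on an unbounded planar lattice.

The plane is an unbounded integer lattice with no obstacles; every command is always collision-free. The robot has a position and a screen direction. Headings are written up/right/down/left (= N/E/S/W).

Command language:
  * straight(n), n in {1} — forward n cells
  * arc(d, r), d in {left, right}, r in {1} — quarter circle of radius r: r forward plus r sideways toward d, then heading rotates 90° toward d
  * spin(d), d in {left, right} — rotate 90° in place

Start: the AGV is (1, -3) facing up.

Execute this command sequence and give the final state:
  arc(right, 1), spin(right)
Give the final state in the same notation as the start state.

(2, -2) facing down

from: (1, -3) facing up
step 1 (arc(right, 1)): (2, -2) facing right
step 2 (spin(right)): (2, -2) facing down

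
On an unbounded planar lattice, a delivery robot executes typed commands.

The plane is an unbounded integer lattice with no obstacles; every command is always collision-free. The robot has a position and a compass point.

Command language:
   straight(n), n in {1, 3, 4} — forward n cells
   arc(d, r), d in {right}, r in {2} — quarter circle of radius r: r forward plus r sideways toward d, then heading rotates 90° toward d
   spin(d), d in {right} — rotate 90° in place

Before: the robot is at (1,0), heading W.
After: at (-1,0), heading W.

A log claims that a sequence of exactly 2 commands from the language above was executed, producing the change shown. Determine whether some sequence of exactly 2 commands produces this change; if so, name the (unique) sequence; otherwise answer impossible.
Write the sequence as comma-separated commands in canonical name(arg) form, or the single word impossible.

straight(1), straight(1)

key: still facing W at the end — nothing in the sequence rotates
begin: at (1,0), heading W
step 1 (straight(1)): at (0,0), heading W
step 2 (straight(1)): at (-1,0), heading W
all 25 alternatives checked — unique.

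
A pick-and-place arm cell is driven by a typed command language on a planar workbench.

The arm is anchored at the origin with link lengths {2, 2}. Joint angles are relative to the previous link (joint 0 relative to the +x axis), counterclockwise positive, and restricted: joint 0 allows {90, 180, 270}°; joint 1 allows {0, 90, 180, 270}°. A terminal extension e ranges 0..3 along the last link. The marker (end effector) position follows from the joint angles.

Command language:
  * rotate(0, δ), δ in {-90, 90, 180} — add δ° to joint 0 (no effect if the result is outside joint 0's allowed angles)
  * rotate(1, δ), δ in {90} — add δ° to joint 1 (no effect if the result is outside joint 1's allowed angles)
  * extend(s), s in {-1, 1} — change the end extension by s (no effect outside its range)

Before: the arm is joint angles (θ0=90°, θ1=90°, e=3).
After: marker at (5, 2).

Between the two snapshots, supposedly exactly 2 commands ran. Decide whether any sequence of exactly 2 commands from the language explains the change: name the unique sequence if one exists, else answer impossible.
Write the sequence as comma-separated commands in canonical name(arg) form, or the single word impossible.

rotate(1, 90), rotate(1, 90)

initial: joint angles (θ0=90°, θ1=90°, e=3)
t=1 rotate(1, 90) ⇒ joint angles (θ0=90°, θ1=180°, e=3)
t=2 rotate(1, 90) ⇒ joint angles (θ0=90°, θ1=270°, e=3)
uniquely the one of 36 2-step routes that fits.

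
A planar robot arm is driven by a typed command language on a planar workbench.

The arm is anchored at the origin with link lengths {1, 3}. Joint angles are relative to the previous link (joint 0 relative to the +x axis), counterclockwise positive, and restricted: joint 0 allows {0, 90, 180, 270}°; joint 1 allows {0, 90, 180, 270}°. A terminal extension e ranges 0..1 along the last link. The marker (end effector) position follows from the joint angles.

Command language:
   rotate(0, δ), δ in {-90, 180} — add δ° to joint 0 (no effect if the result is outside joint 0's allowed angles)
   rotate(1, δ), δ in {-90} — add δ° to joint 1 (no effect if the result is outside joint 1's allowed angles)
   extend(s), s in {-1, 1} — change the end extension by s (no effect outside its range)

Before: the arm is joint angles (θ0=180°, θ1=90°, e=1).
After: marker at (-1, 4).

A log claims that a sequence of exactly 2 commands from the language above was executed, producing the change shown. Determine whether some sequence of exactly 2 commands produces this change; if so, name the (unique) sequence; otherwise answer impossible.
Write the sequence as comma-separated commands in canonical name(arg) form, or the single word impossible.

from: joint angles (θ0=180°, θ1=90°, e=1)
t=1 rotate(1, -90) ⇒ joint angles (θ0=180°, θ1=0°, e=1)
t=2 rotate(1, -90) ⇒ joint angles (θ0=180°, θ1=270°, e=1)
no other 2-command option fits: unique.

rotate(1, -90), rotate(1, -90)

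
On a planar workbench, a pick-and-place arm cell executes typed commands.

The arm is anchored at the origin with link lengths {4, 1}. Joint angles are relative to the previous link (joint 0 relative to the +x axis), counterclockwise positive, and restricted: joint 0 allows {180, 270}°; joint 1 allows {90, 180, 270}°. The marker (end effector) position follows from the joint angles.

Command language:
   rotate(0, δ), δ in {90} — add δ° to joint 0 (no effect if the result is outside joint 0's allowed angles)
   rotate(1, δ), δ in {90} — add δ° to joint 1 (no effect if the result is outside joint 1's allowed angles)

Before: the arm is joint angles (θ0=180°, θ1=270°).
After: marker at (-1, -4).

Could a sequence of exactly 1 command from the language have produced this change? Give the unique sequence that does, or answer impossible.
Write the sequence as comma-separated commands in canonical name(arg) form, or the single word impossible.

begin: joint angles (θ0=180°, θ1=270°)
1. rotate(0, 90) → joint angles (θ0=270°, θ1=270°)
no rival 1-sequence matches.

rotate(0, 90)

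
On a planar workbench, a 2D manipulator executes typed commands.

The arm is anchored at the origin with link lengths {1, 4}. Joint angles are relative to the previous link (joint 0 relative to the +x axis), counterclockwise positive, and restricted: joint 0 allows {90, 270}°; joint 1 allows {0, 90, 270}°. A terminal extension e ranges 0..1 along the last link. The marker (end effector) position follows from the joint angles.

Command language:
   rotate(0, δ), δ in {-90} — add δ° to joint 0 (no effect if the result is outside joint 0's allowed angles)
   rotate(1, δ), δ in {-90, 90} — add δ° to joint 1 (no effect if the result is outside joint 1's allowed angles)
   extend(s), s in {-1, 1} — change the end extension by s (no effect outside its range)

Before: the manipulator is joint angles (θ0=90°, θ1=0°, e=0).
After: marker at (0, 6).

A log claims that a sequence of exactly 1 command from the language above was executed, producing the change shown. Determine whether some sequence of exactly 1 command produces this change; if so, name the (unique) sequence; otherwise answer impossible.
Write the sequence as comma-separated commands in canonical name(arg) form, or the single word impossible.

from: joint angles (θ0=90°, θ1=0°, e=0)
[1] after extend(1): joint angles (θ0=90°, θ1=0°, e=1)
uniquely the one of 5 1-step routes that fits.

extend(1)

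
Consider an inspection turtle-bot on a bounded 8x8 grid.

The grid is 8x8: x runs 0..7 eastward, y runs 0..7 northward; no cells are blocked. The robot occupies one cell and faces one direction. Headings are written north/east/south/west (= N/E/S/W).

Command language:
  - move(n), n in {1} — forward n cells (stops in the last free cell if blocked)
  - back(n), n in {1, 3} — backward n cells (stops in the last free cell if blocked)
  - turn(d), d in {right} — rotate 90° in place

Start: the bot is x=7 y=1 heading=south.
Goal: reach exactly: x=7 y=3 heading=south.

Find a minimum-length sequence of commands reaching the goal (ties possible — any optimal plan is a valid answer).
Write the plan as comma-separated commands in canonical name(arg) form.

start: x=7 y=1 heading=south
1. move(1) → x=7 y=0 heading=south
2. back(3) → x=7 y=3 heading=south
no 1-step plan works, so 2 is optimal.

move(1), back(3)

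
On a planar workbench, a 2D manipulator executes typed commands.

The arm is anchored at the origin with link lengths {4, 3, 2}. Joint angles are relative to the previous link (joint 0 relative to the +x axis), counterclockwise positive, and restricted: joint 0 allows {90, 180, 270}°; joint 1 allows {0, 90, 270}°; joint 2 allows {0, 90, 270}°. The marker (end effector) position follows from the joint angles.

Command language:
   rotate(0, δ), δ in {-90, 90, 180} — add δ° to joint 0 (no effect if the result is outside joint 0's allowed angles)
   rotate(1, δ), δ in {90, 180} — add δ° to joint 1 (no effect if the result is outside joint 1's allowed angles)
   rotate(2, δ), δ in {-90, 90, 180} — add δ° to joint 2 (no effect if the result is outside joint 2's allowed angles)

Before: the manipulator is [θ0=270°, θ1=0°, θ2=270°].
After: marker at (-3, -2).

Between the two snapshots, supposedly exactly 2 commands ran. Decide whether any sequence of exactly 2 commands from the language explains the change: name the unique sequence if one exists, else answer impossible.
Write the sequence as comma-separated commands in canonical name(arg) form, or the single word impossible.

key: running rotate(1, 180) before rotate(1, 90) would end elsewhere — order is forced
t0: [θ0=270°, θ1=0°, θ2=270°]
[1] after rotate(1, 90): [θ0=270°, θ1=90°, θ2=270°]
[2] after rotate(1, 180): [θ0=270°, θ1=270°, θ2=270°]
no rival 2-sequence matches.

rotate(1, 90), rotate(1, 180)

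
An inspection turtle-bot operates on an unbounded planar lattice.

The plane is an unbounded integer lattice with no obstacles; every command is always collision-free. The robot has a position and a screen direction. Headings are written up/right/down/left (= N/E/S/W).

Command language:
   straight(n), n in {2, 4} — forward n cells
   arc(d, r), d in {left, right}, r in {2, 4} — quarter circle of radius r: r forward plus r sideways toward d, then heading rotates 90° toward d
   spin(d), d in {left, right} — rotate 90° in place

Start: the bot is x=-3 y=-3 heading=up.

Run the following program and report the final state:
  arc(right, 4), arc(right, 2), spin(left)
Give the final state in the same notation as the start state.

from: x=-3 y=-3 heading=up
step 1 (arc(right, 4)): x=1 y=1 heading=right
step 2 (arc(right, 2)): x=3 y=-1 heading=down
step 3 (spin(left)): x=3 y=-1 heading=right

x=3 y=-1 heading=right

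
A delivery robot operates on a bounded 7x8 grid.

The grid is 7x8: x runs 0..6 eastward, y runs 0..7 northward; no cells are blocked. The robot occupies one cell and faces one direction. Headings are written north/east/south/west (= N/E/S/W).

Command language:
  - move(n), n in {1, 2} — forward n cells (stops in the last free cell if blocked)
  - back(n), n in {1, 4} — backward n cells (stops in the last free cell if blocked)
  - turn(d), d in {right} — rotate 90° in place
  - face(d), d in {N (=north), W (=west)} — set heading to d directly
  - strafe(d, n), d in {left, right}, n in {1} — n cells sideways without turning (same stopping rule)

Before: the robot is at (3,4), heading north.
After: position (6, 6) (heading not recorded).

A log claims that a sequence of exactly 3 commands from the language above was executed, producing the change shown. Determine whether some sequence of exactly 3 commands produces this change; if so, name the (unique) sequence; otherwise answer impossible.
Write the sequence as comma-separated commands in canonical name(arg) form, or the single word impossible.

move(2), face(W), back(4)

key: back(4) runs into the grid edge before its full distance
t0: at (3,4), heading north
t=1 move(2) ⇒ at (3,6), heading north
t=2 face(W) ⇒ at (3,6), heading west
t=3 back(4) ⇒ at (6,6), heading west
no rival 3-sequence matches.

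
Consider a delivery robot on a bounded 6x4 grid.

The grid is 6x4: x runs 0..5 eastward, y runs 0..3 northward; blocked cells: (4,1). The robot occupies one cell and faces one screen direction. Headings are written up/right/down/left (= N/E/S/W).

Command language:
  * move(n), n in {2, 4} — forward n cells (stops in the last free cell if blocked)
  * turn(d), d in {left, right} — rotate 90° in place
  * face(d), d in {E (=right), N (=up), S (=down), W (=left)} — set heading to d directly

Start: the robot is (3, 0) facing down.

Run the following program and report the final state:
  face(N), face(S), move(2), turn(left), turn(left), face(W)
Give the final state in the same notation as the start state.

start: (3, 0) facing down
[1] after face(N): (3, 0) facing up
[2] after face(S): (3, 0) facing down
[3] after move(2): (3, 0) facing down
[4] after turn(left): (3, 0) facing right
[5] after turn(left): (3, 0) facing up
[6] after face(W): (3, 0) facing left

(3, 0) facing left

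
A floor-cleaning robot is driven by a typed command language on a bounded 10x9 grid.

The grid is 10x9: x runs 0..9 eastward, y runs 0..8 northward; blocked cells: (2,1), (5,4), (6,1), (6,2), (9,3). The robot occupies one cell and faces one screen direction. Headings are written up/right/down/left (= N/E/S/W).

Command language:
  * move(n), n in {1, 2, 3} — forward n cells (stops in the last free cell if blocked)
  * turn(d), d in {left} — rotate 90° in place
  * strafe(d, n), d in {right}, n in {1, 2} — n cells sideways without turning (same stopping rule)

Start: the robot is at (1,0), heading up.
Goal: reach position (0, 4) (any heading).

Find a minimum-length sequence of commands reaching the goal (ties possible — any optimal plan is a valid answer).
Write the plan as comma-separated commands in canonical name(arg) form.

move(2), move(2), turn(left), move(2)

start: at (1,0), heading up
t=1 move(2) ⇒ at (1,2), heading up
t=2 move(2) ⇒ at (1,4), heading up
t=3 turn(left) ⇒ at (1,4), heading left
t=4 move(2) ⇒ at (0,4), heading left
shorter routes all fall short; 4 is best.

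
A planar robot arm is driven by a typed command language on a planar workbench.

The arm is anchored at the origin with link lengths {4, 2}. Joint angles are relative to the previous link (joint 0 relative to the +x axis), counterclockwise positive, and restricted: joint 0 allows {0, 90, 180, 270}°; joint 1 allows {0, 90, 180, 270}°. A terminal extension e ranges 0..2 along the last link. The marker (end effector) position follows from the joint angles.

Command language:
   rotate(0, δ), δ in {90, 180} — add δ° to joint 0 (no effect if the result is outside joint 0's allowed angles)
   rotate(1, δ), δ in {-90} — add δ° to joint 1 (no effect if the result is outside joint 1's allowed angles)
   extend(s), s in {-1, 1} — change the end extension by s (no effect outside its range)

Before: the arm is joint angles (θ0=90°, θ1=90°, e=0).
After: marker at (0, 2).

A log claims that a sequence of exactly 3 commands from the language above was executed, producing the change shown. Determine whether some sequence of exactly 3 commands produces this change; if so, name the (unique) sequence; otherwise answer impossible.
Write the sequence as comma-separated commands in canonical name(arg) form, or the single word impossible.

rotate(1, -90), rotate(1, -90), rotate(1, -90)

start: joint angles (θ0=90°, θ1=90°, e=0)
t=1 rotate(1, -90) ⇒ joint angles (θ0=90°, θ1=0°, e=0)
t=2 rotate(1, -90) ⇒ joint angles (θ0=90°, θ1=270°, e=0)
t=3 rotate(1, -90) ⇒ joint angles (θ0=90°, θ1=180°, e=0)
uniquely the one of 125 3-step routes that fits.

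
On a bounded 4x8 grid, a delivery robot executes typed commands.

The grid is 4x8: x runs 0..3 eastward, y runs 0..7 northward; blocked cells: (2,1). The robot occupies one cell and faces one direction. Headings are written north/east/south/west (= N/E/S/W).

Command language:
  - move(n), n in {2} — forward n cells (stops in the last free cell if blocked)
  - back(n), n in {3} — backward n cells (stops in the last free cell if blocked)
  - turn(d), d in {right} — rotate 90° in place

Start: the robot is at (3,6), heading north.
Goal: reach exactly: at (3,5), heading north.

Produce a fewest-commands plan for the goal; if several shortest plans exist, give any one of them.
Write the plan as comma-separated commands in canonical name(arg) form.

back(3), move(2)

start: at (3,6), heading north
1. back(3) → at (3,3), heading north
2. move(2) → at (3,5), heading north
minimal: 2 command(s), checked below 2.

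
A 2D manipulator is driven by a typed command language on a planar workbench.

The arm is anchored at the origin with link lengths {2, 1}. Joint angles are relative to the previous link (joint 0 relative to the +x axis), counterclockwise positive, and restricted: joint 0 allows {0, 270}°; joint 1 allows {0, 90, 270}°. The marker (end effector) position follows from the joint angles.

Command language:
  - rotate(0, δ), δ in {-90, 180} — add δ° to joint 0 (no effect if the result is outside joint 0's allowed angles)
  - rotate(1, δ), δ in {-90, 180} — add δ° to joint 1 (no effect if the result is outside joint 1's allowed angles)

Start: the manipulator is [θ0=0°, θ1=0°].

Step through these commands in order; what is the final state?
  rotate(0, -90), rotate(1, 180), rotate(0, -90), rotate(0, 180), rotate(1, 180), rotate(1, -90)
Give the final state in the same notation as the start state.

from: [θ0=0°, θ1=0°]
1. rotate(0, -90) → [θ0=270°, θ1=0°]
2. rotate(1, 180) → [θ0=270°, θ1=0°]
3. rotate(0, -90) → [θ0=270°, θ1=0°]
4. rotate(0, 180) → [θ0=270°, θ1=0°]
5. rotate(1, 180) → [θ0=270°, θ1=0°]
6. rotate(1, -90) → [θ0=270°, θ1=270°]

[θ0=270°, θ1=270°]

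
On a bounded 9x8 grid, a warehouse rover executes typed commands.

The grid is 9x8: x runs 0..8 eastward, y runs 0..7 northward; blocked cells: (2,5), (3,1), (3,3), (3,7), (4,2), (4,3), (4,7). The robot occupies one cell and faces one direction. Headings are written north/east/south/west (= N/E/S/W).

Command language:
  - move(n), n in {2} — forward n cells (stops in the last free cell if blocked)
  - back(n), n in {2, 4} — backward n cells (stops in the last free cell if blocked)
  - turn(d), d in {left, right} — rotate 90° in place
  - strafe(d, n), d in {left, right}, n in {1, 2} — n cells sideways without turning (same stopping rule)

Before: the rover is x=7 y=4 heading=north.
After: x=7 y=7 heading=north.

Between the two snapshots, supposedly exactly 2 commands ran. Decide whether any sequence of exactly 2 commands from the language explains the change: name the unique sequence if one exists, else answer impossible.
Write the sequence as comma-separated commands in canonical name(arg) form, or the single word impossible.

move(2), move(2)

key: still facing N at the end — nothing in the sequence rotates
initial: x=7 y=4 heading=north
1. move(2) → x=7 y=6 heading=north
2. move(2) → x=7 y=7 heading=north
no rival 2-sequence matches.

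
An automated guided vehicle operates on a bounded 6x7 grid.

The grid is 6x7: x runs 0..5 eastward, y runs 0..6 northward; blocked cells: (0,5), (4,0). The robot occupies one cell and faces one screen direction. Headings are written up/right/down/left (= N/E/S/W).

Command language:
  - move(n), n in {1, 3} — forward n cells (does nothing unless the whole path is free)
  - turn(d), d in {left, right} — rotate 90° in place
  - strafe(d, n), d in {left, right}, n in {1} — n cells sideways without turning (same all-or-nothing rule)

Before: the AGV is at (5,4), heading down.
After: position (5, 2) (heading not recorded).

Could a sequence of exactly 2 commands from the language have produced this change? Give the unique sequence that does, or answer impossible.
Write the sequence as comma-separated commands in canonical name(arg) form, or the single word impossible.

move(1), move(1)

t0: at (5,4), heading down
1. move(1) → at (5,3), heading down
2. move(1) → at (5,2), heading down
no rival 2-sequence matches.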